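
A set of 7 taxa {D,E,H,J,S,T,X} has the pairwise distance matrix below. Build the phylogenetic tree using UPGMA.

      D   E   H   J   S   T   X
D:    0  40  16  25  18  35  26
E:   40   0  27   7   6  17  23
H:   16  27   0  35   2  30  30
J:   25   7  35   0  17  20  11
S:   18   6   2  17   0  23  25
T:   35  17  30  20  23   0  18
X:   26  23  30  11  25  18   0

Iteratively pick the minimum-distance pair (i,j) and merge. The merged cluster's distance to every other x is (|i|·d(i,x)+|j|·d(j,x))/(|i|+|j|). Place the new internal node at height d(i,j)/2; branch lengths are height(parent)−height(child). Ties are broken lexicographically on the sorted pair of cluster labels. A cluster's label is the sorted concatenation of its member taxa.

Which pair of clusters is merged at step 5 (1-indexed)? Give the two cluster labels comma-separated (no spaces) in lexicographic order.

1. join H+S (d=2) ⇒ HS; edges |H|=1, |S|=1
  updated: d(D,HS)=17, d(E,HS)=33/2, d(HS,J)=26, d(HS,T)=53/2, d(HS,X)=55/2
2. join E+J (d=7) ⇒ EJ; edges |E|=7/2, |J|=7/2
  updated: d(D,EJ)=65/2, d(EJ,HS)=85/4, d(EJ,T)=37/2, d(EJ,X)=17
3. join D+HS (d=17) ⇒ DHS; edges |D|=17/2, |HS|=15/2
  updated: d(DHS,EJ)=25, d(DHS,T)=88/3, d(DHS,X)=27
4. join EJ+X (d=17) ⇒ EJX; edges |EJ|=5, |X|=17/2
  updated: d(DHS,EJX)=77/3, d(EJX,T)=55/3
5. join EJX+T (d=55/3) ⇒ EJTX; edges |EJX|=2/3, |T|=55/6
  updated: d(DHS,EJTX)=319/12
6. join DHS+EJTX (d=319/12) ⇒ DEHJSTX; edges |DHS|=115/24, |EJTX|=33/8
final tree: ((D:17/2,(H:1,S:1):15/2):115/24,(((E:7/2,J:7/2):5,X:17/2):2/3,T:55/6):33/8)
total length: 229/4

EJX,T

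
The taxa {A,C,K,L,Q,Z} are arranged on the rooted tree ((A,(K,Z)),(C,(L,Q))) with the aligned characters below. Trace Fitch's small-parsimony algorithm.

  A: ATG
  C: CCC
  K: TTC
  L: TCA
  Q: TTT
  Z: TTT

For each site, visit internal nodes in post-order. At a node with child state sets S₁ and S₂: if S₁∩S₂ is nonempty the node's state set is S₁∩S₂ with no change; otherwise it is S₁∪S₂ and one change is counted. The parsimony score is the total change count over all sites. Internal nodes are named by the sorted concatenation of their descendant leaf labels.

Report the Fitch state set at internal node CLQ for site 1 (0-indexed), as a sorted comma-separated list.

C

KZ@0: {T} ∩ {T} = {T} (intersection, +0)
AKZ@0: {A} ∪ {T} = {A,T} (union, +1)
LQ@0: {T} ∩ {T} = {T} (intersection, +0)
CLQ@0: {C} ∪ {T} = {C,T} (union, +1)
ACKLQZ@0: {A,T} ∩ {C,T} = {T} (intersection, +0)
KZ@1: {T} ∩ {T} = {T} (intersection, +0)
AKZ@1: {T} ∩ {T} = {T} (intersection, +0)
LQ@1: {C} ∪ {T} = {C,T} (union, +1)
CLQ@1: {C} ∩ {C,T} = {C} (intersection, +0)
ACKLQZ@1: {T} ∪ {C} = {C,T} (union, +1)
KZ@2: {C} ∪ {T} = {C,T} (union, +1)
AKZ@2: {G} ∪ {C,T} = {C,G,T} (union, +1)
LQ@2: {A} ∪ {T} = {A,T} (union, +1)
CLQ@2: {C} ∪ {A,T} = {A,C,T} (union, +1)
ACKLQZ@2: {C,G,T} ∩ {A,C,T} = {C,T} (intersection, +0)
per-site changes: [2, 2, 4]; total = 8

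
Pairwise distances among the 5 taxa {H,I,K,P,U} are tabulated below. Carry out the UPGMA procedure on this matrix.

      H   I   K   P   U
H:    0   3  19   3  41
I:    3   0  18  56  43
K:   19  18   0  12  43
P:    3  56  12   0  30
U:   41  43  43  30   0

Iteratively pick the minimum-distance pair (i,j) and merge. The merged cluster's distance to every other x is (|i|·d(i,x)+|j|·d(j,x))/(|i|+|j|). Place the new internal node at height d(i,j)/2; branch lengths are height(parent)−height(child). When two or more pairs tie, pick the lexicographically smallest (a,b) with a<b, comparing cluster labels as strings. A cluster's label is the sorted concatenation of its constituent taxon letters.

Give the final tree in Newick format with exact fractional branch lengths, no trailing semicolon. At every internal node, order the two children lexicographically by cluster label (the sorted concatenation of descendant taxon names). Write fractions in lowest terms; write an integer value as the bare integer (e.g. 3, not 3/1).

(((H:3/2,I:3/2):21/2,(K:6,P:6):6):61/8,U:157/8)

iteration 1: select H,I (d=3); attach at lengths (3/2, 3/2); label the merged cluster HI
  updated: d(HI,K)=37/2, d(HI,P)=59/2, d(HI,U)=42
iteration 2: select K,P (d=12); attach at lengths (6, 6); label the merged cluster KP
  updated: d(HI,KP)=24, d(KP,U)=73/2
iteration 3: select HI,KP (d=24); attach at lengths (21/2, 6); label the merged cluster HIKP
  updated: d(HIKP,U)=157/4
iteration 4: select HIKP,U (d=157/4); attach at lengths (61/8, 157/8); label the merged cluster HIKPU
final tree: (((H:3/2,I:3/2):21/2,(K:6,P:6):6):61/8,U:157/8)
total length: 235/4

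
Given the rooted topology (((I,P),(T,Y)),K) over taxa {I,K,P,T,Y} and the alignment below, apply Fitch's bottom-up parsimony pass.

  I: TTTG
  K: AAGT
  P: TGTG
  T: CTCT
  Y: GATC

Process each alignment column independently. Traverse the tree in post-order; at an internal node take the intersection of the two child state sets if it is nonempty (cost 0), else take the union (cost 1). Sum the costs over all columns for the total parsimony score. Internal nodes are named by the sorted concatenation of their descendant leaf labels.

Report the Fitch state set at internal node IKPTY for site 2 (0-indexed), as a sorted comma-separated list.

[col 0] IP: children I:{T}, P:{T} ∩→ {T}; cost 0
[col 0] TY: children T:{C}, Y:{G} ∪→ {C,G}; cost 1
[col 0] IPTY: children IP:{T}, TY:{C,G} ∪→ {C,G,T}; cost 1
[col 0] IKPTY: children IPTY:{C,G,T}, K:{A} ∪→ {A,C,G,T}; cost 1
[col 1] IP: children I:{T}, P:{G} ∪→ {G,T}; cost 1
[col 1] TY: children T:{T}, Y:{A} ∪→ {A,T}; cost 1
[col 1] IPTY: children IP:{G,T}, TY:{A,T} ∩→ {T}; cost 0
[col 1] IKPTY: children IPTY:{T}, K:{A} ∪→ {A,T}; cost 1
[col 2] IP: children I:{T}, P:{T} ∩→ {T}; cost 0
[col 2] TY: children T:{C}, Y:{T} ∪→ {C,T}; cost 1
[col 2] IPTY: children IP:{T}, TY:{C,T} ∩→ {T}; cost 0
[col 2] IKPTY: children IPTY:{T}, K:{G} ∪→ {G,T}; cost 1
[col 3] IP: children I:{G}, P:{G} ∩→ {G}; cost 0
[col 3] TY: children T:{T}, Y:{C} ∪→ {C,T}; cost 1
[col 3] IPTY: children IP:{G}, TY:{C,T} ∪→ {C,G,T}; cost 1
[col 3] IKPTY: children IPTY:{C,G,T}, K:{T} ∩→ {T}; cost 0
per-site changes: [3, 3, 2, 2]; total = 10

G,T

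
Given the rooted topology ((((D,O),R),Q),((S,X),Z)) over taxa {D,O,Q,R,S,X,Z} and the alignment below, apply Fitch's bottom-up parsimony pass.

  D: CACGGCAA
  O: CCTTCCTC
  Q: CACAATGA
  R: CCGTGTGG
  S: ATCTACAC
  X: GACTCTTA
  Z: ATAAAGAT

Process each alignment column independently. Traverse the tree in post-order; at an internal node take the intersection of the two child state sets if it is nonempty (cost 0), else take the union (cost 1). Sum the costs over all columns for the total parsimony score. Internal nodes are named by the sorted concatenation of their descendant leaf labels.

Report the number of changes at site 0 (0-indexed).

2

site 0, node DO: D={C} ∩ O={C} → {C} (+0)
site 0, node DOR: DO={C} ∩ R={C} → {C} (+0)
site 0, node DOQR: DOR={C} ∩ Q={C} → {C} (+0)
site 0, node SX: S={A} ∪ X={G} → {A,G} (+1)
site 0, node SXZ: SX={A,G} ∩ Z={A} → {A} (+0)
site 0, node DOQRSXZ: DOQR={C} ∪ SXZ={A} → {A,C} (+1)
site 1, node DO: D={A} ∪ O={C} → {A,C} (+1)
site 1, node DOR: DO={A,C} ∩ R={C} → {C} (+0)
site 1, node DOQR: DOR={C} ∪ Q={A} → {A,C} (+1)
site 1, node SX: S={T} ∪ X={A} → {A,T} (+1)
site 1, node SXZ: SX={A,T} ∩ Z={T} → {T} (+0)
site 1, node DOQRSXZ: DOQR={A,C} ∪ SXZ={T} → {A,C,T} (+1)
site 2, node DO: D={C} ∪ O={T} → {C,T} (+1)
site 2, node DOR: DO={C,T} ∪ R={G} → {C,G,T} (+1)
site 2, node DOQR: DOR={C,G,T} ∩ Q={C} → {C} (+0)
site 2, node SX: S={C} ∩ X={C} → {C} (+0)
site 2, node SXZ: SX={C} ∪ Z={A} → {A,C} (+1)
site 2, node DOQRSXZ: DOQR={C} ∩ SXZ={A,C} → {C} (+0)
site 3, node DO: D={G} ∪ O={T} → {G,T} (+1)
site 3, node DOR: DO={G,T} ∩ R={T} → {T} (+0)
site 3, node DOQR: DOR={T} ∪ Q={A} → {A,T} (+1)
site 3, node SX: S={T} ∩ X={T} → {T} (+0)
site 3, node SXZ: SX={T} ∪ Z={A} → {A,T} (+1)
site 3, node DOQRSXZ: DOQR={A,T} ∩ SXZ={A,T} → {A,T} (+0)
site 4, node DO: D={G} ∪ O={C} → {C,G} (+1)
site 4, node DOR: DO={C,G} ∩ R={G} → {G} (+0)
site 4, node DOQR: DOR={G} ∪ Q={A} → {A,G} (+1)
site 4, node SX: S={A} ∪ X={C} → {A,C} (+1)
site 4, node SXZ: SX={A,C} ∩ Z={A} → {A} (+0)
site 4, node DOQRSXZ: DOQR={A,G} ∩ SXZ={A} → {A} (+0)
site 5, node DO: D={C} ∩ O={C} → {C} (+0)
site 5, node DOR: DO={C} ∪ R={T} → {C,T} (+1)
site 5, node DOQR: DOR={C,T} ∩ Q={T} → {T} (+0)
site 5, node SX: S={C} ∪ X={T} → {C,T} (+1)
site 5, node SXZ: SX={C,T} ∪ Z={G} → {C,G,T} (+1)
site 5, node DOQRSXZ: DOQR={T} ∩ SXZ={C,G,T} → {T} (+0)
site 6, node DO: D={A} ∪ O={T} → {A,T} (+1)
site 6, node DOR: DO={A,T} ∪ R={G} → {A,G,T} (+1)
site 6, node DOQR: DOR={A,G,T} ∩ Q={G} → {G} (+0)
site 6, node SX: S={A} ∪ X={T} → {A,T} (+1)
site 6, node SXZ: SX={A,T} ∩ Z={A} → {A} (+0)
site 6, node DOQRSXZ: DOQR={G} ∪ SXZ={A} → {A,G} (+1)
site 7, node DO: D={A} ∪ O={C} → {A,C} (+1)
site 7, node DOR: DO={A,C} ∪ R={G} → {A,C,G} (+1)
site 7, node DOQR: DOR={A,C,G} ∩ Q={A} → {A} (+0)
site 7, node SX: S={C} ∪ X={A} → {A,C} (+1)
site 7, node SXZ: SX={A,C} ∪ Z={T} → {A,C,T} (+1)
site 7, node DOQRSXZ: DOQR={A} ∩ SXZ={A,C,T} → {A} (+0)
per-site changes: [2, 4, 3, 3, 3, 3, 4, 4]; total = 26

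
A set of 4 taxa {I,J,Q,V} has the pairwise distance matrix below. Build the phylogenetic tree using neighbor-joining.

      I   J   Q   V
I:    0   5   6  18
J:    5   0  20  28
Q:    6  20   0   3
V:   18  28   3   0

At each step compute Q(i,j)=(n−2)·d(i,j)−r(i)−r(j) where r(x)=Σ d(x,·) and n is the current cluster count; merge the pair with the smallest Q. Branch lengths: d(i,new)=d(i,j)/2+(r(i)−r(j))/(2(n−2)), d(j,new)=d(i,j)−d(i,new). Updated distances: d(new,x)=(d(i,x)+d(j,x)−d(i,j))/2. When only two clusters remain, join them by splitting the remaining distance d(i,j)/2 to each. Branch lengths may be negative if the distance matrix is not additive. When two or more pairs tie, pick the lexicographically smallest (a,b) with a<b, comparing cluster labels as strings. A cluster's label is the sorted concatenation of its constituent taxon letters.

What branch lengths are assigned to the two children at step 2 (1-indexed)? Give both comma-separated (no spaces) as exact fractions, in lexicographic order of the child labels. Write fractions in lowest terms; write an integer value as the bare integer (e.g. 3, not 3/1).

14,-7/2

step 1: merge (I,J) at d=5, Q=-72; branch lengths I→-7/2, J→17/2; new cluster IJ
  updated: d(IJ,Q)=21/2, d(IJ,V)=41/2
step 2: merge (IJ,Q) at d=21/2, Q=-34; branch lengths IJ→14, Q→-7/2; new cluster IJQ
  updated: d(IJQ,V)=13/2
step 3: merge (IJQ,V) at d=13/2; branch lengths IJQ→13/4, V→13/4; new cluster IJQV
final tree: (((I:-7/2,J:17/2):14,Q:-7/2):13/4,V:13/4)
total length: 22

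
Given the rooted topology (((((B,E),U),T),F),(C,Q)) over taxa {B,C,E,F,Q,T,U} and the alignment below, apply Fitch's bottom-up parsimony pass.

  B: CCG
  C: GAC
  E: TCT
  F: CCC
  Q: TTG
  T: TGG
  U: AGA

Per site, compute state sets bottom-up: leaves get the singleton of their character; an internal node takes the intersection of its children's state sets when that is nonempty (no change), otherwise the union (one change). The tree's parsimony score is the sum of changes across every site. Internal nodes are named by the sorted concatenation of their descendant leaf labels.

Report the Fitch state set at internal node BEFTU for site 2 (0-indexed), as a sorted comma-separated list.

site 0, node BE: B={C} ∪ E={T} → {C,T} (+1)
site 0, node BEU: BE={C,T} ∪ U={A} → {A,C,T} (+1)
site 0, node BETU: BEU={A,C,T} ∩ T={T} → {T} (+0)
site 0, node BEFTU: BETU={T} ∪ F={C} → {C,T} (+1)
site 0, node CQ: C={G} ∪ Q={T} → {G,T} (+1)
site 0, node BCEFQTU: BEFTU={C,T} ∩ CQ={G,T} → {T} (+0)
site 1, node BE: B={C} ∩ E={C} → {C} (+0)
site 1, node BEU: BE={C} ∪ U={G} → {C,G} (+1)
site 1, node BETU: BEU={C,G} ∩ T={G} → {G} (+0)
site 1, node BEFTU: BETU={G} ∪ F={C} → {C,G} (+1)
site 1, node CQ: C={A} ∪ Q={T} → {A,T} (+1)
site 1, node BCEFQTU: BEFTU={C,G} ∪ CQ={A,T} → {A,C,G,T} (+1)
site 2, node BE: B={G} ∪ E={T} → {G,T} (+1)
site 2, node BEU: BE={G,T} ∪ U={A} → {A,G,T} (+1)
site 2, node BETU: BEU={A,G,T} ∩ T={G} → {G} (+0)
site 2, node BEFTU: BETU={G} ∪ F={C} → {C,G} (+1)
site 2, node CQ: C={C} ∪ Q={G} → {C,G} (+1)
site 2, node BCEFQTU: BEFTU={C,G} ∩ CQ={C,G} → {C,G} (+0)
per-site changes: [4, 4, 4]; total = 12

C,G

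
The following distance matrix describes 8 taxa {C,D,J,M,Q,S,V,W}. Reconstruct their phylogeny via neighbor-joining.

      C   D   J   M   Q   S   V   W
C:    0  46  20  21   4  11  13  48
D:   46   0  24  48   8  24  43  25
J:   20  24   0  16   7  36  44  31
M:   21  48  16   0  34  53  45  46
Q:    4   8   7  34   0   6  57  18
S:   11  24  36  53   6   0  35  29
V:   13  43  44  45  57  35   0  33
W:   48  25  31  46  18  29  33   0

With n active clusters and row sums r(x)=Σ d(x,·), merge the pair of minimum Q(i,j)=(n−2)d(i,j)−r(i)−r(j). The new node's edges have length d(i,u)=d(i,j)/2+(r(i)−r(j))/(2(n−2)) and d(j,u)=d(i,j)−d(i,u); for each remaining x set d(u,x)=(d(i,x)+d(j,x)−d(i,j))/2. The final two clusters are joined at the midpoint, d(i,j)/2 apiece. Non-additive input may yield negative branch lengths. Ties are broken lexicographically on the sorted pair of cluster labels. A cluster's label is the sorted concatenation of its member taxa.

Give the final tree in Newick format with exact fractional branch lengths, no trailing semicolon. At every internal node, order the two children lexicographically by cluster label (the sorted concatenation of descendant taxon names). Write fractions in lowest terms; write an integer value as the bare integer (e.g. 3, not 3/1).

1. join C+V (d=13, Q=-355) ⇒ CV; edges |C|=-29/12, |V|=185/12
  updated: d(CV,D)=38, d(CV,J)=51/2, d(CV,M)=53/2, d(CV,Q)=24, d(CV,S)=33/2, d(CV,W)=34
2. join J+M (d=16, Q=-283) ⇒ JM; edges |J|=-2/5, |M|=82/5
  updated: d(CV,JM)=18, d(D,JM)=28, d(JM,Q)=25/2, d(JM,S)=73/2, d(JM,W)=61/2
3. join CV+JM (d=18, Q=-184) ⇒ CJMV; edges |CV|=77/8, |JM|=67/8
  updated: d(CJMV,D)=24, d(CJMV,Q)=37/4, d(CJMV,S)=35/2, d(CJMV,W)=93/4
4. join D+W (d=25, Q=-405/4) ⇒ DW; edges |D|=81/8, |W|=119/8
  updated: d(CJMV,DW)=89/8, d(DW,Q)=1/2, d(DW,S)=14
5. join CJMV+DW (d=89/8, Q=-165/4) ⇒ CDJMVW; edges |CJMV|=69/8, |DW|=5/2
  updated: d(CDJMVW,Q)=-11/16, d(CDJMVW,S)=163/16
6. join CDJMVW+Q (d=-11/16, Q=-31/2) ⇒ CDJMQVW; edges |CDJMVW|=7/4, |Q|=-39/16
  updated: d(CDJMQVW,S)=135/16
7. join CDJMQVW+S (d=135/16) ⇒ CDJMQSVW; edges |CDJMQVW|=135/32, |S|=135/32
final tree: (((((C:-29/12,V:185/12):77/8,(J:-2/5,M:82/5):67/8):69/8,(D:81/8,W:119/8):5/2):7/4,Q:-39/16):135/32,S:135/32)
total length: 727/8

(((((C:-29/12,V:185/12):77/8,(J:-2/5,M:82/5):67/8):69/8,(D:81/8,W:119/8):5/2):7/4,Q:-39/16):135/32,S:135/32)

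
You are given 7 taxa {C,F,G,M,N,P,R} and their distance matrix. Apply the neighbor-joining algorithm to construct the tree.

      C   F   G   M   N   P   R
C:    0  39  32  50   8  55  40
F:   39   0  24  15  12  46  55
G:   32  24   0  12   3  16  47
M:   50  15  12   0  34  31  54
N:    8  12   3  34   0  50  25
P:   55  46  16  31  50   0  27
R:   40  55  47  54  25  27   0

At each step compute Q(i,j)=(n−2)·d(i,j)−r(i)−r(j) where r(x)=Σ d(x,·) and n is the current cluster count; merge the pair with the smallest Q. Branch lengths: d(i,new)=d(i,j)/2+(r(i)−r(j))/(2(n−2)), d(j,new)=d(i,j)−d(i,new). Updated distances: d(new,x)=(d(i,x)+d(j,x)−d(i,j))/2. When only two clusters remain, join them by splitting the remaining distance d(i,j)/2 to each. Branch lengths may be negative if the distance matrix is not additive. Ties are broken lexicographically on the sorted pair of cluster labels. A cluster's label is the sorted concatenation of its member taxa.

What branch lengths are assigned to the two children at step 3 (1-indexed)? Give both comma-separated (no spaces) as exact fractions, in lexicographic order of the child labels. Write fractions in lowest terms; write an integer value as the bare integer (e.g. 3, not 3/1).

step 1: merge (P,R) at d=27, Q=-338; branch lengths P→56/5, R→79/5; new cluster PR
  updated: d(C,PR)=34, d(F,PR)=37, d(G,PR)=18, d(M,PR)=29, d(N,PR)=24
step 2: merge (C,N) at d=8, Q=-212; branch lengths C→57/4, N→-25/4; new cluster CN
  updated: d(CN,F)=43/2, d(CN,G)=27/2, d(CN,M)=38, d(CN,PR)=25
step 3: merge (F,M) at d=15, Q=-293/2; branch lengths F→97/12, M→83/12; new cluster FM
  updated: d(CN,FM)=89/4, d(FM,G)=21/2, d(FM,PR)=51/2
step 4: merge (CN,PR) at d=25, Q=-317/4; branch lengths CN→169/16, PR→231/16; new cluster CNPR
  updated: d(CNPR,FM)=91/8, d(CNPR,G)=13/4
step 5: merge (CNPR,FM) at d=91/8, Q=-201/8; branch lengths CNPR→33/16, FM→149/16; new cluster CFMNPR
  updated: d(CFMNPR,G)=19/16
step 6: merge (CFMNPR,G) at d=19/16; branch lengths CFMNPR→19/32, G→19/32; new cluster CFGMNPR
final tree: ((((C:57/4,N:-25/4):169/16,(P:56/5,R:79/5):231/16):33/16,(F:97/12,M:83/12):149/16):19/32,G:19/32)
total length: 1401/16

97/12,83/12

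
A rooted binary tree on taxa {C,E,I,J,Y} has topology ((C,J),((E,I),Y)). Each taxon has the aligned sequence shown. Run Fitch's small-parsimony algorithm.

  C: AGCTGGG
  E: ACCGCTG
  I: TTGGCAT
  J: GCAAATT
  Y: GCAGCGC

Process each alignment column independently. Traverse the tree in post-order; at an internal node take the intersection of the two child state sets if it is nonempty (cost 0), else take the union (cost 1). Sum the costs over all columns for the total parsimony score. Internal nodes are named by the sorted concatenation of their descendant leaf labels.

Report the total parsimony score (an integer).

18

CJ@0: {A} ∪ {G} = {A,G} (union, +1)
EI@0: {A} ∪ {T} = {A,T} (union, +1)
EIY@0: {A,T} ∪ {G} = {A,G,T} (union, +1)
CEIJY@0: {A,G} ∩ {A,G,T} = {A,G} (intersection, +0)
CJ@1: {G} ∪ {C} = {C,G} (union, +1)
EI@1: {C} ∪ {T} = {C,T} (union, +1)
EIY@1: {C,T} ∩ {C} = {C} (intersection, +0)
CEIJY@1: {C,G} ∩ {C} = {C} (intersection, +0)
CJ@2: {C} ∪ {A} = {A,C} (union, +1)
EI@2: {C} ∪ {G} = {C,G} (union, +1)
EIY@2: {C,G} ∪ {A} = {A,C,G} (union, +1)
CEIJY@2: {A,C} ∩ {A,C,G} = {A,C} (intersection, +0)
CJ@3: {T} ∪ {A} = {A,T} (union, +1)
EI@3: {G} ∩ {G} = {G} (intersection, +0)
EIY@3: {G} ∩ {G} = {G} (intersection, +0)
CEIJY@3: {A,T} ∪ {G} = {A,G,T} (union, +1)
CJ@4: {G} ∪ {A} = {A,G} (union, +1)
EI@4: {C} ∩ {C} = {C} (intersection, +0)
EIY@4: {C} ∩ {C} = {C} (intersection, +0)
CEIJY@4: {A,G} ∪ {C} = {A,C,G} (union, +1)
CJ@5: {G} ∪ {T} = {G,T} (union, +1)
EI@5: {T} ∪ {A} = {A,T} (union, +1)
EIY@5: {A,T} ∪ {G} = {A,G,T} (union, +1)
CEIJY@5: {G,T} ∩ {A,G,T} = {G,T} (intersection, +0)
CJ@6: {G} ∪ {T} = {G,T} (union, +1)
EI@6: {G} ∪ {T} = {G,T} (union, +1)
EIY@6: {G,T} ∪ {C} = {C,G,T} (union, +1)
CEIJY@6: {G,T} ∩ {C,G,T} = {G,T} (intersection, +0)
per-site changes: [3, 2, 3, 2, 2, 3, 3]; total = 18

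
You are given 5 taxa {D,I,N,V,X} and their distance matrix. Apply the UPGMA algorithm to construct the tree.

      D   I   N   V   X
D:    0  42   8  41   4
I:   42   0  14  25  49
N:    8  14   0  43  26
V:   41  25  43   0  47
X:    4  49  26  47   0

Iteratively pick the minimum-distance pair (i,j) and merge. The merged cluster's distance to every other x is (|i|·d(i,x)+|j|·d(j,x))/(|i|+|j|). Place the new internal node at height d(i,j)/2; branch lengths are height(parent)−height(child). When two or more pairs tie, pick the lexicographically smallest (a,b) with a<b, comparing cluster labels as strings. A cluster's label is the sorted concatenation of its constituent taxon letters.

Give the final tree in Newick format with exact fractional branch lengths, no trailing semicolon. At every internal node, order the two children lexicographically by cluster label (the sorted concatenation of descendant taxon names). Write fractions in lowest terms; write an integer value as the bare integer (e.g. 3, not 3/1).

(((D:2,X:2):109/8,(I:7,N:7):69/8):31/8,V:39/2)

step 1: merge (D,X) at d=4; branch lengths D→2, X→2; new cluster DX
  updated: d(DX,I)=91/2, d(DX,N)=17, d(DX,V)=44
step 2: merge (I,N) at d=14; branch lengths I→7, N→7; new cluster IN
  updated: d(DX,IN)=125/4, d(IN,V)=34
step 3: merge (DX,IN) at d=125/4; branch lengths DX→109/8, IN→69/8; new cluster DINX
  updated: d(DINX,V)=39
step 4: merge (DINX,V) at d=39; branch lengths DINX→31/8, V→39/2; new cluster DINVX
final tree: (((D:2,X:2):109/8,(I:7,N:7):69/8):31/8,V:39/2)
total length: 509/8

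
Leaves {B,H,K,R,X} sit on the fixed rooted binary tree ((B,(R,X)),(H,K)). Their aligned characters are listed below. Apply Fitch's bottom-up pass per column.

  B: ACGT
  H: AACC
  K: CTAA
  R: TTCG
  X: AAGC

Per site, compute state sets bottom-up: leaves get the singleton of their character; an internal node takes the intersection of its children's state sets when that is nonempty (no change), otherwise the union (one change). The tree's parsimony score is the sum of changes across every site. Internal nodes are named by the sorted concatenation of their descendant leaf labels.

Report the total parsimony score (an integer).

11

site 0, node RX: R={T} ∪ X={A} → {A,T} (+1)
site 0, node BRX: B={A} ∩ RX={A,T} → {A} (+0)
site 0, node HK: H={A} ∪ K={C} → {A,C} (+1)
site 0, node BHKRX: BRX={A} ∩ HK={A,C} → {A} (+0)
site 1, node RX: R={T} ∪ X={A} → {A,T} (+1)
site 1, node BRX: B={C} ∪ RX={A,T} → {A,C,T} (+1)
site 1, node HK: H={A} ∪ K={T} → {A,T} (+1)
site 1, node BHKRX: BRX={A,C,T} ∩ HK={A,T} → {A,T} (+0)
site 2, node RX: R={C} ∪ X={G} → {C,G} (+1)
site 2, node BRX: B={G} ∩ RX={C,G} → {G} (+0)
site 2, node HK: H={C} ∪ K={A} → {A,C} (+1)
site 2, node BHKRX: BRX={G} ∪ HK={A,C} → {A,C,G} (+1)
site 3, node RX: R={G} ∪ X={C} → {C,G} (+1)
site 3, node BRX: B={T} ∪ RX={C,G} → {C,G,T} (+1)
site 3, node HK: H={C} ∪ K={A} → {A,C} (+1)
site 3, node BHKRX: BRX={C,G,T} ∩ HK={A,C} → {C} (+0)
per-site changes: [2, 3, 3, 3]; total = 11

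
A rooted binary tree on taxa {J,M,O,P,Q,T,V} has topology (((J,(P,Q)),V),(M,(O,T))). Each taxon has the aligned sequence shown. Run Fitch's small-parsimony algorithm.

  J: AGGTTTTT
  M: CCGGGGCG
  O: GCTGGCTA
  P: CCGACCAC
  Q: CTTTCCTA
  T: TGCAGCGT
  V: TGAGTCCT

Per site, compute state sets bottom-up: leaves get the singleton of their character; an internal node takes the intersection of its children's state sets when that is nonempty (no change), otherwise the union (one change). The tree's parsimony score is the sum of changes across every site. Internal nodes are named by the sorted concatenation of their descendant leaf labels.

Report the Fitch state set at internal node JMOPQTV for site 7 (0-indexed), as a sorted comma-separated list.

PQ@0: {C} ∩ {C} = {C} (intersection, +0)
JPQ@0: {A} ∪ {C} = {A,C} (union, +1)
JPQV@0: {A,C} ∪ {T} = {A,C,T} (union, +1)
OT@0: {G} ∪ {T} = {G,T} (union, +1)
MOT@0: {C} ∪ {G,T} = {C,G,T} (union, +1)
JMOPQTV@0: {A,C,T} ∩ {C,G,T} = {C,T} (intersection, +0)
PQ@1: {C} ∪ {T} = {C,T} (union, +1)
JPQ@1: {G} ∪ {C,T} = {C,G,T} (union, +1)
JPQV@1: {C,G,T} ∩ {G} = {G} (intersection, +0)
OT@1: {C} ∪ {G} = {C,G} (union, +1)
MOT@1: {C} ∩ {C,G} = {C} (intersection, +0)
JMOPQTV@1: {G} ∪ {C} = {C,G} (union, +1)
PQ@2: {G} ∪ {T} = {G,T} (union, +1)
JPQ@2: {G} ∩ {G,T} = {G} (intersection, +0)
JPQV@2: {G} ∪ {A} = {A,G} (union, +1)
OT@2: {T} ∪ {C} = {C,T} (union, +1)
MOT@2: {G} ∪ {C,T} = {C,G,T} (union, +1)
JMOPQTV@2: {A,G} ∩ {C,G,T} = {G} (intersection, +0)
PQ@3: {A} ∪ {T} = {A,T} (union, +1)
JPQ@3: {T} ∩ {A,T} = {T} (intersection, +0)
JPQV@3: {T} ∪ {G} = {G,T} (union, +1)
OT@3: {G} ∪ {A} = {A,G} (union, +1)
MOT@3: {G} ∩ {A,G} = {G} (intersection, +0)
JMOPQTV@3: {G,T} ∩ {G} = {G} (intersection, +0)
PQ@4: {C} ∩ {C} = {C} (intersection, +0)
JPQ@4: {T} ∪ {C} = {C,T} (union, +1)
JPQV@4: {C,T} ∩ {T} = {T} (intersection, +0)
OT@4: {G} ∩ {G} = {G} (intersection, +0)
MOT@4: {G} ∩ {G} = {G} (intersection, +0)
JMOPQTV@4: {T} ∪ {G} = {G,T} (union, +1)
PQ@5: {C} ∩ {C} = {C} (intersection, +0)
JPQ@5: {T} ∪ {C} = {C,T} (union, +1)
JPQV@5: {C,T} ∩ {C} = {C} (intersection, +0)
OT@5: {C} ∩ {C} = {C} (intersection, +0)
MOT@5: {G} ∪ {C} = {C,G} (union, +1)
JMOPQTV@5: {C} ∩ {C,G} = {C} (intersection, +0)
PQ@6: {A} ∪ {T} = {A,T} (union, +1)
JPQ@6: {T} ∩ {A,T} = {T} (intersection, +0)
JPQV@6: {T} ∪ {C} = {C,T} (union, +1)
OT@6: {T} ∪ {G} = {G,T} (union, +1)
MOT@6: {C} ∪ {G,T} = {C,G,T} (union, +1)
JMOPQTV@6: {C,T} ∩ {C,G,T} = {C,T} (intersection, +0)
PQ@7: {C} ∪ {A} = {A,C} (union, +1)
JPQ@7: {T} ∪ {A,C} = {A,C,T} (union, +1)
JPQV@7: {A,C,T} ∩ {T} = {T} (intersection, +0)
OT@7: {A} ∪ {T} = {A,T} (union, +1)
MOT@7: {G} ∪ {A,T} = {A,G,T} (union, +1)
JMOPQTV@7: {T} ∩ {A,G,T} = {T} (intersection, +0)
per-site changes: [4, 4, 4, 3, 2, 2, 4, 4]; total = 27

T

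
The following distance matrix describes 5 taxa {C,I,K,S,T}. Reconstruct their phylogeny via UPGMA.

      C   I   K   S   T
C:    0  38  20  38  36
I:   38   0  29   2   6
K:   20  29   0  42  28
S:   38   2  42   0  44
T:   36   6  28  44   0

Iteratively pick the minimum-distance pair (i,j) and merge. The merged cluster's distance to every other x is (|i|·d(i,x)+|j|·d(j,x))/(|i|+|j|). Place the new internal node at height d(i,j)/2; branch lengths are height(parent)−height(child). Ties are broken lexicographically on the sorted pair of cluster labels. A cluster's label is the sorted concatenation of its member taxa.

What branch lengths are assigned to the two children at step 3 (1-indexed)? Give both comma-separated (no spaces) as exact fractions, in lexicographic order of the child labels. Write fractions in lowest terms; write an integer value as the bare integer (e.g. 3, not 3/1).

iteration 1: select I,S (d=2); attach at lengths (1, 1); label the merged cluster IS
  updated: d(C,IS)=38, d(IS,K)=71/2, d(IS,T)=25
iteration 2: select C,K (d=20); attach at lengths (10, 10); label the merged cluster CK
  updated: d(CK,IS)=147/4, d(CK,T)=32
iteration 3: select IS,T (d=25); attach at lengths (23/2, 25/2); label the merged cluster IST
  updated: d(CK,IST)=211/6
iteration 4: select CK,IST (d=211/6); attach at lengths (91/12, 61/12); label the merged cluster CIKST
final tree: ((C:10,K:10):91/12,((I:1,S:1):23/2,T:25/2):61/12)
total length: 176/3

23/2,25/2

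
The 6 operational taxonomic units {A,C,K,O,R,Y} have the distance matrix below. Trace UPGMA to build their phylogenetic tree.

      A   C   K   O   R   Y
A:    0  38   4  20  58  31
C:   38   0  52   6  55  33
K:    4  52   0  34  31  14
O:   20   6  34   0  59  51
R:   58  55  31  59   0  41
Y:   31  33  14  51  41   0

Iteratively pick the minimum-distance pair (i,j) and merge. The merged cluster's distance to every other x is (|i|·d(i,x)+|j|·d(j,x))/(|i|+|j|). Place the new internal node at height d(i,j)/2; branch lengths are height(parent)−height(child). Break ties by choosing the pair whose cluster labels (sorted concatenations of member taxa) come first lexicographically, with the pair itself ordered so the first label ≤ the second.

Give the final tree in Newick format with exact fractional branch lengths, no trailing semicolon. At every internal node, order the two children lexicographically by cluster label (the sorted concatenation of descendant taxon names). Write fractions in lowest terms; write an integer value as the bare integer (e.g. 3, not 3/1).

((((A:2,K:2):37/4,Y:45/4):31/4,(C:3,O:3):16):27/5,R:122/5)

1. join A+K (d=4) ⇒ AK; edges |A|=2, |K|=2
  updated: d(AK,C)=45, d(AK,O)=27, d(AK,R)=89/2, d(AK,Y)=45/2
2. join C+O (d=6) ⇒ CO; edges |C|=3, |O|=3
  updated: d(AK,CO)=36, d(CO,R)=57, d(CO,Y)=42
3. join AK+Y (d=45/2) ⇒ AKY; edges |AK|=37/4, |Y|=45/4
  updated: d(AKY,CO)=38, d(AKY,R)=130/3
4. join AKY+CO (d=38) ⇒ ACKOY; edges |AKY|=31/4, |CO|=16
  updated: d(ACKOY,R)=244/5
5. join ACKOY+R (d=244/5) ⇒ ACKORY; edges |ACKOY|=27/5, |R|=122/5
final tree: ((((A:2,K:2):37/4,Y:45/4):31/4,(C:3,O:3):16):27/5,R:122/5)
total length: 1681/20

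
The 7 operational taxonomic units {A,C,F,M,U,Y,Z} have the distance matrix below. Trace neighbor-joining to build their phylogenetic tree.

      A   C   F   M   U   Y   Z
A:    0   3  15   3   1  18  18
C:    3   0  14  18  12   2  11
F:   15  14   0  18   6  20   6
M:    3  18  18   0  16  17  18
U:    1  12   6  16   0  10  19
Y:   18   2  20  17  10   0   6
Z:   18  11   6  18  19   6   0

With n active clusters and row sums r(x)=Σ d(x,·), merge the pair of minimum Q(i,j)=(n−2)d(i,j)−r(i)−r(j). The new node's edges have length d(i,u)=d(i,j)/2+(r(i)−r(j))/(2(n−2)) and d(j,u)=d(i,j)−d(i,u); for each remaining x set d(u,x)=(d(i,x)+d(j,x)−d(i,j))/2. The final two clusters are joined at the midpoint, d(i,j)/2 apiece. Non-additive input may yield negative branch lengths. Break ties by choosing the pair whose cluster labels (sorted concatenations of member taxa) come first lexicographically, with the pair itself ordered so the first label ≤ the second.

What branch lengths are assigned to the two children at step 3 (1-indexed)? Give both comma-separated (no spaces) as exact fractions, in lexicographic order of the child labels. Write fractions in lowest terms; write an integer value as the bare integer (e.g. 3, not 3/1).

1/12,23/12

iteration 1: select A,M (d=3, Q=-133); attach at lengths (-17/10, 47/10); label the merged cluster AM
  updated: d(AM,C)=9, d(AM,F)=15, d(AM,U)=7, d(AM,Y)=16, d(AM,Z)=33/2
iteration 2: select F,Z (d=6, Q=-191/2); attach at lengths (53/16, 43/16); label the merged cluster FZ
  updated: d(AM,FZ)=51/4, d(C,FZ)=19/2, d(FZ,U)=19/2, d(FZ,Y)=10
iteration 3: select C,Y (d=2, Q=-129/2); attach at lengths (1/12, 23/12); label the merged cluster CY
  updated: d(AM,CY)=23/2, d(CY,FZ)=35/4, d(CY,U)=10
iteration 4: select AM,U (d=7, Q=-175/4); attach at lengths (75/16, 37/16); label the merged cluster AMU
  updated: d(AMU,CY)=29/4, d(AMU,FZ)=61/8
iteration 5: select AMU,CY (d=29/4, Q=-189/8); attach at lengths (49/16, 67/16); label the merged cluster ACMUY
  updated: d(ACMUY,FZ)=73/16
iteration 6: select ACMUY,FZ (d=73/16); attach at lengths (73/32, 73/32); label the merged cluster ACFMUYZ
final tree: ((((A:-17/10,M:47/10):75/16,U:37/16):49/16,(C:1/12,Y:23/12):67/16):73/32,(F:53/16,Z:43/16):73/32)
total length: 477/16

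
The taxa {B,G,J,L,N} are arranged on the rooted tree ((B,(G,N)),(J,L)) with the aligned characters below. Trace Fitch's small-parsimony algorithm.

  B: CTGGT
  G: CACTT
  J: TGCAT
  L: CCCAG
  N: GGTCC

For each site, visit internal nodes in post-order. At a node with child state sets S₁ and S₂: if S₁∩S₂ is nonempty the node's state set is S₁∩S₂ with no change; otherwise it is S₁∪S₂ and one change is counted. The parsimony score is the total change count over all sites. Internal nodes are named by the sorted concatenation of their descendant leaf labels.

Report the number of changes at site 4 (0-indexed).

GN@0: {C} ∪ {G} = {C,G} (union, +1)
BGN@0: {C} ∩ {C,G} = {C} (intersection, +0)
JL@0: {T} ∪ {C} = {C,T} (union, +1)
BGJLN@0: {C} ∩ {C,T} = {C} (intersection, +0)
GN@1: {A} ∪ {G} = {A,G} (union, +1)
BGN@1: {T} ∪ {A,G} = {A,G,T} (union, +1)
JL@1: {G} ∪ {C} = {C,G} (union, +1)
BGJLN@1: {A,G,T} ∩ {C,G} = {G} (intersection, +0)
GN@2: {C} ∪ {T} = {C,T} (union, +1)
BGN@2: {G} ∪ {C,T} = {C,G,T} (union, +1)
JL@2: {C} ∩ {C} = {C} (intersection, +0)
BGJLN@2: {C,G,T} ∩ {C} = {C} (intersection, +0)
GN@3: {T} ∪ {C} = {C,T} (union, +1)
BGN@3: {G} ∪ {C,T} = {C,G,T} (union, +1)
JL@3: {A} ∩ {A} = {A} (intersection, +0)
BGJLN@3: {C,G,T} ∪ {A} = {A,C,G,T} (union, +1)
GN@4: {T} ∪ {C} = {C,T} (union, +1)
BGN@4: {T} ∩ {C,T} = {T} (intersection, +0)
JL@4: {T} ∪ {G} = {G,T} (union, +1)
BGJLN@4: {T} ∩ {G,T} = {T} (intersection, +0)
per-site changes: [2, 3, 2, 3, 2]; total = 12

2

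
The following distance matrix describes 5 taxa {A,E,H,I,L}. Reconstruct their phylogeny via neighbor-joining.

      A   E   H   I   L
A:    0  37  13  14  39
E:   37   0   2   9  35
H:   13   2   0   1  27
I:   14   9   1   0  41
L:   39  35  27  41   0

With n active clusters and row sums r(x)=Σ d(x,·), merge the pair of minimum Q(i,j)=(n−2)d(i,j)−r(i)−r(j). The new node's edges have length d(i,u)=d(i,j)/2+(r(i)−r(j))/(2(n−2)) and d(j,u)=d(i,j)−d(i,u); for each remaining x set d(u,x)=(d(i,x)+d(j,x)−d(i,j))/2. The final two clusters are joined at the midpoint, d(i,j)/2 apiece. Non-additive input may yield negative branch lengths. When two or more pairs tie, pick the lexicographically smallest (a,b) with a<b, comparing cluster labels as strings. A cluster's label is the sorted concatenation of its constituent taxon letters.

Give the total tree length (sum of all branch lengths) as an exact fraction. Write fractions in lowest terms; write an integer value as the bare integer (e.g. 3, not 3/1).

405/8

step 1: merge (A,L) at d=39, Q=-128; branch lengths A→13, L→26; new cluster AL
  updated: d(AL,E)=33/2, d(AL,H)=1/2, d(AL,I)=8
step 2: merge (AL,H) at d=1/2, Q=-55/2; branch lengths AL→45/8, H→-41/8; new cluster AHL
  updated: d(AHL,E)=9, d(AHL,I)=17/4
step 3: merge (AHL,E) at d=9, Q=-89/4; branch lengths AHL→17/8, E→55/8; new cluster AEHL
  updated: d(AEHL,I)=17/8
step 4: merge (AEHL,I) at d=17/8; branch lengths AEHL→17/16, I→17/16; new cluster AEHIL
final tree: ((((A:13,L:26):45/8,H:-41/8):17/8,E:55/8):17/16,I:17/16)
total length: 405/8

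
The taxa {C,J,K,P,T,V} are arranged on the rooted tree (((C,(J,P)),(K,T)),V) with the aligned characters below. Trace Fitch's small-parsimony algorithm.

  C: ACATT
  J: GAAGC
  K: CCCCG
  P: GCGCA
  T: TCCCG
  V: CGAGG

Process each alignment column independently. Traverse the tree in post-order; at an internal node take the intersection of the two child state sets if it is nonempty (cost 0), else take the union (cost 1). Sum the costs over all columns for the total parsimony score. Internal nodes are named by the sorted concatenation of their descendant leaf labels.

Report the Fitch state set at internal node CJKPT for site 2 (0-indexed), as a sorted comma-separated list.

[col 0] JP: children J:{G}, P:{G} ∩→ {G}; cost 0
[col 0] CJP: children C:{A}, JP:{G} ∪→ {A,G}; cost 1
[col 0] KT: children K:{C}, T:{T} ∪→ {C,T}; cost 1
[col 0] CJKPT: children CJP:{A,G}, KT:{C,T} ∪→ {A,C,G,T}; cost 1
[col 0] CJKPTV: children CJKPT:{A,C,G,T}, V:{C} ∩→ {C}; cost 0
[col 1] JP: children J:{A}, P:{C} ∪→ {A,C}; cost 1
[col 1] CJP: children C:{C}, JP:{A,C} ∩→ {C}; cost 0
[col 1] KT: children K:{C}, T:{C} ∩→ {C}; cost 0
[col 1] CJKPT: children CJP:{C}, KT:{C} ∩→ {C}; cost 0
[col 1] CJKPTV: children CJKPT:{C}, V:{G} ∪→ {C,G}; cost 1
[col 2] JP: children J:{A}, P:{G} ∪→ {A,G}; cost 1
[col 2] CJP: children C:{A}, JP:{A,G} ∩→ {A}; cost 0
[col 2] KT: children K:{C}, T:{C} ∩→ {C}; cost 0
[col 2] CJKPT: children CJP:{A}, KT:{C} ∪→ {A,C}; cost 1
[col 2] CJKPTV: children CJKPT:{A,C}, V:{A} ∩→ {A}; cost 0
[col 3] JP: children J:{G}, P:{C} ∪→ {C,G}; cost 1
[col 3] CJP: children C:{T}, JP:{C,G} ∪→ {C,G,T}; cost 1
[col 3] KT: children K:{C}, T:{C} ∩→ {C}; cost 0
[col 3] CJKPT: children CJP:{C,G,T}, KT:{C} ∩→ {C}; cost 0
[col 3] CJKPTV: children CJKPT:{C}, V:{G} ∪→ {C,G}; cost 1
[col 4] JP: children J:{C}, P:{A} ∪→ {A,C}; cost 1
[col 4] CJP: children C:{T}, JP:{A,C} ∪→ {A,C,T}; cost 1
[col 4] KT: children K:{G}, T:{G} ∩→ {G}; cost 0
[col 4] CJKPT: children CJP:{A,C,T}, KT:{G} ∪→ {A,C,G,T}; cost 1
[col 4] CJKPTV: children CJKPT:{A,C,G,T}, V:{G} ∩→ {G}; cost 0
per-site changes: [3, 2, 2, 3, 3]; total = 13

A,C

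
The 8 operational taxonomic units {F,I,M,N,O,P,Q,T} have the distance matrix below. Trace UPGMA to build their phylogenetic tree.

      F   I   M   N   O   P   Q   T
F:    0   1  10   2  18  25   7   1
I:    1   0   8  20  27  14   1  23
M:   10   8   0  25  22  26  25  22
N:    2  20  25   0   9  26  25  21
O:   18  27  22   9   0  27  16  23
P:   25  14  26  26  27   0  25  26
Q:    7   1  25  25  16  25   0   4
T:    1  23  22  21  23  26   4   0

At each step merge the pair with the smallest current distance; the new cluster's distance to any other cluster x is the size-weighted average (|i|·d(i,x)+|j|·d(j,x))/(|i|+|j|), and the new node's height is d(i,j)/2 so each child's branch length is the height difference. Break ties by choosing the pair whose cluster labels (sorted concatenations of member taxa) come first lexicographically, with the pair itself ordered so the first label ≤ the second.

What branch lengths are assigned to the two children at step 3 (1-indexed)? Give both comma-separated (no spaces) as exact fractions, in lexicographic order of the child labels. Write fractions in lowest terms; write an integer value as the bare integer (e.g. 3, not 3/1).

step 1: merge (F,I) at d=1; branch lengths F→1/2, I→1/2; new cluster FI
  updated: d(FI,M)=9, d(FI,N)=11, d(FI,O)=45/2, d(FI,P)=39/2, d(FI,Q)=4, d(FI,T)=12
step 2: merge (FI,Q) at d=4; branch lengths FI→3/2, Q→2; new cluster FIQ
  updated: d(FIQ,M)=43/3, d(FIQ,N)=47/3, d(FIQ,O)=61/3, d(FIQ,P)=64/3, d(FIQ,T)=28/3
step 3: merge (N,O) at d=9; branch lengths N→9/2, O→9/2; new cluster NO
  updated: d(FIQ,NO)=18, d(M,NO)=47/2, d(NO,P)=53/2, d(NO,T)=22
step 4: merge (FIQ,T) at d=28/3; branch lengths FIQ→8/3, T→14/3; new cluster FIQT
  updated: d(FIQT,M)=65/4, d(FIQT,NO)=19, d(FIQT,P)=45/2
step 5: merge (FIQT,M) at d=65/4; branch lengths FIQT→83/24, M→65/8; new cluster FIMQT
  updated: d(FIMQT,NO)=199/10, d(FIMQT,P)=116/5
step 6: merge (FIMQT,NO) at d=199/10; branch lengths FIMQT→73/40, NO→109/20; new cluster FIMNOQT
  updated: d(FIMNOQT,P)=169/7
step 7: merge (FIMNOQT,P) at d=169/7; branch lengths FIMNOQT→297/140, P→169/14; new cluster FIMNOPQT
final tree: ((((((F:1/2,I:1/2):3/2,Q:2):8/3,T:14/3):83/24,M:65/8):73/40,(N:9/2,O:9/2):109/20):297/140,P:169/14)
total length: 45263/840

9/2,9/2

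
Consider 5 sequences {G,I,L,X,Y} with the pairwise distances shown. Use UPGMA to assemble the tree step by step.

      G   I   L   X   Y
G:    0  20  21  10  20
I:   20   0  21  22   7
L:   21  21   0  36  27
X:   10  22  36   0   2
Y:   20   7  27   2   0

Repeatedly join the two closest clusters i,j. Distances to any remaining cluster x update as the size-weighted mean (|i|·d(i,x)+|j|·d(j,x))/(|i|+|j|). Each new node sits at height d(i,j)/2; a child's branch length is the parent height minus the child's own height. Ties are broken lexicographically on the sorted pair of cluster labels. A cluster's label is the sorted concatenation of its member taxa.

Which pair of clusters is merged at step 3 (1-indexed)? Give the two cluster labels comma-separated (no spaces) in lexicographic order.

step 1: merge (X,Y) at d=2; branch lengths X→1, Y→1; new cluster XY
  updated: d(G,XY)=15, d(I,XY)=29/2, d(L,XY)=63/2
step 2: merge (I,XY) at d=29/2; branch lengths I→29/4, XY→25/4; new cluster IXY
  updated: d(G,IXY)=50/3, d(IXY,L)=28
step 3: merge (G,IXY) at d=50/3; branch lengths G→25/3, IXY→13/12; new cluster GIXY
  updated: d(GIXY,L)=105/4
step 4: merge (GIXY,L) at d=105/4; branch lengths GIXY→115/24, L→105/8; new cluster GILXY
final tree: ((G:25/3,(I:29/4,(X:1,Y:1):25/4):13/12):115/24,L:105/8)
total length: 257/6

G,IXY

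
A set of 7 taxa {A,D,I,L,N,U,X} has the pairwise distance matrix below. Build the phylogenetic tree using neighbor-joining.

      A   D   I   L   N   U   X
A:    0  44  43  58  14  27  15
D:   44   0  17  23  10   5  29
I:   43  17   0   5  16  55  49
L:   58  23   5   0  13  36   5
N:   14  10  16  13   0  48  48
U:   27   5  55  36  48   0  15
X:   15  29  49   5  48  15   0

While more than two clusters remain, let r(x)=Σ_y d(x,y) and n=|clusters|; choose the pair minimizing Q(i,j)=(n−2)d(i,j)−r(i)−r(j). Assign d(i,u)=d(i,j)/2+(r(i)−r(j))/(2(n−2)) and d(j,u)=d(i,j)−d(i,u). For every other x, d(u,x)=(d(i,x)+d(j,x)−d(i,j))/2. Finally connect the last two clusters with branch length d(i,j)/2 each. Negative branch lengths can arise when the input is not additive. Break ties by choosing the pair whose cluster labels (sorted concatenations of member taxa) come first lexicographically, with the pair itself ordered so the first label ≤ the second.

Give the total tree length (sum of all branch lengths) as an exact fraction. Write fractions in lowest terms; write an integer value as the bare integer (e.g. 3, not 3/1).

1. join I+L (d=5, Q=-300) ⇒ IL; edges |I|=7, |L|=-2
  updated: d(A,IL)=48, d(D,IL)=35/2, d(IL,N)=12, d(IL,U)=43, d(IL,X)=49/2
2. join IL+N (d=12, Q=-229) ⇒ ILN; edges |IL|=61/8, |N|=35/8
  updated: d(A,ILN)=25, d(D,ILN)=31/4, d(ILN,U)=79/2, d(ILN,X)=121/4
3. join D+ILN (d=31/4, Q=-165) ⇒ DILN; edges |D|=13/12, |ILN|=20/3
  updated: d(A,DILN)=245/8, d(DILN,U)=147/8, d(DILN,X)=103/4
4. join A+X (d=15, Q=-787/8) ⇒ AX; edges |A|=375/32, |X|=105/32
  updated: d(AX,DILN)=331/16, d(AX,U)=27/2
5. join AX+DILN (d=331/16, Q=-841/16) ⇒ ADILNX; edges |AX|=253/32, |DILN|=409/32
  updated: d(ADILNX,U)=179/32
6. join ADILNX+U (d=179/32) ⇒ ADILNUX; edges |ADILNX|=179/64, |U|=179/64
final tree: (((A:375/32,X:105/32):253/32,(D:13/12,((I:7,L:-2):61/8,N:35/8):20/3):409/32):179/64,U:179/64)
total length: 2113/32

2113/32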